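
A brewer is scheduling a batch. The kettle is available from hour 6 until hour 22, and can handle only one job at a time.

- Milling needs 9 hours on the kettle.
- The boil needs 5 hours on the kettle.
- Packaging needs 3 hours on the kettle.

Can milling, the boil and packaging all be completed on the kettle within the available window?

The kettle window is 22 − 6 = 16 hours.
Running back to back, the jobs need 9 + 5 + 3 = 17 hours on the kettle.
Since 17 > 16, they cannot all fit.

No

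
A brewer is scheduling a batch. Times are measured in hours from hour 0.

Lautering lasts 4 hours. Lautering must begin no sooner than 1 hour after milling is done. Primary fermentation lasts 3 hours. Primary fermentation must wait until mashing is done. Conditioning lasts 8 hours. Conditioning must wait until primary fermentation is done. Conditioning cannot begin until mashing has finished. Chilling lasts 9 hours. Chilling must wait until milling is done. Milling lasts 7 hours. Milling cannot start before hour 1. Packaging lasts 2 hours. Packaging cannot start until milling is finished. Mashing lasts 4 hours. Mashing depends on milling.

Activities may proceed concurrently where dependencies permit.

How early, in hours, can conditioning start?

15

After its own release at hour 1, milling can start at hour 1 and finishes at hour 8.
After milling (finishes hour 8), mashing can start at hour 8 and finishes at hour 12.
After mashing (finishes hour 12), primary fermentation can start at hour 12 and finishes at hour 15.
Conditioning waits on primary fermentation (finishes hour 15); mashing (finishes hour 12). The latest of these is hour 15, which is the earliest conditioning can start.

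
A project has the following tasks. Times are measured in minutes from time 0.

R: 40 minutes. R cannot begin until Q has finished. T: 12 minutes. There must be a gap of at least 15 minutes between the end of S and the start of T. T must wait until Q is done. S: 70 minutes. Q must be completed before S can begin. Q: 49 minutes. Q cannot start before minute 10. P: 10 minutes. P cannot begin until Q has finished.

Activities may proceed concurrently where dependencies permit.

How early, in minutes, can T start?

144

After its own release at minute 10, Q can start at minute 10 and finishes at minute 59.
S waits on Q (finishes minute 59), so it starts at minute 59 and finishes at 59 + 70 = minute 129.
T waits on S (finishes minute 129, plus 15-minute gap → minute 144); Q (finishes minute 59). The latest of these is minute 144, which is the earliest T can start.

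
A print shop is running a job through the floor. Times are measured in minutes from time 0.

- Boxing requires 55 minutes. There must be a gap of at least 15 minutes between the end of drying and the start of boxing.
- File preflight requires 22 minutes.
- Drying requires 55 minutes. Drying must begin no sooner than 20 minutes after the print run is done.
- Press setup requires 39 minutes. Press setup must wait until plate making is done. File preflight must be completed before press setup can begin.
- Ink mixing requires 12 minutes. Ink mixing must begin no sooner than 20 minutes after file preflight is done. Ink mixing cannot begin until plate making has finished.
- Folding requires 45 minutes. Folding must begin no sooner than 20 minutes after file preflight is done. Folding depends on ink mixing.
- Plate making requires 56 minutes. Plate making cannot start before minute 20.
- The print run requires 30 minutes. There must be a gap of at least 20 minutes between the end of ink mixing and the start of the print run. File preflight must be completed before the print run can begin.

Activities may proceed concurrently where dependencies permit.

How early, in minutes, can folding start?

After its own release at minute 20, plate making can start at minute 20 and finishes at minute 76.
Nothing blocks file preflight, so it runs from minute 0 to minute 22.
For ink mixing: file preflight (finishes minute 22, plus 20-minute gap → minute 42); plate making (finishes minute 76). Taking the maximum gives a start of minute 76, and it finishes at 76 + 12 = minute 88.
Folding waits on file preflight (finishes minute 22, plus 20-minute gap → minute 42); ink mixing (finishes minute 88). The latest of these is minute 88, which is the earliest folding can start.

88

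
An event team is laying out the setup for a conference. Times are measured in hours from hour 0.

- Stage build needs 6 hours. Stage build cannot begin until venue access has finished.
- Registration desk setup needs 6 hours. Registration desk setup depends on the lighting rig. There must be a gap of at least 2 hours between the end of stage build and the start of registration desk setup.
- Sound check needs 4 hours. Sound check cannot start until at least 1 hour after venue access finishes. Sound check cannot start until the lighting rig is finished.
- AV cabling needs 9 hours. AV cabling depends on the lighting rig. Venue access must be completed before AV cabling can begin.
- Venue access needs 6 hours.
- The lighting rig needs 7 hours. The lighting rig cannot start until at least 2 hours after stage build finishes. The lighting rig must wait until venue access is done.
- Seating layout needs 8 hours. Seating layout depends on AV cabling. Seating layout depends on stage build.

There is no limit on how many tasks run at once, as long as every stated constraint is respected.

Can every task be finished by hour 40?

Nothing blocks venue access, so it runs from hour 0 to hour 6.
Stage build waits on venue access (finishes hour 6), so it starts at hour 6 and finishes at 6 + 6 = hour 12.
The lighting rig cannot start until stage build (finishes hour 12, plus 2-hour gap → hour 14); venue access (finishes hour 6). The controlling bound is hour 14, so the lighting rig finishes at 14 + 7 = hour 21.
Sound check cannot start until venue access (finishes hour 6, plus 1-hour gap → hour 7); the lighting rig (finishes hour 21). The controlling bound is hour 21, so sound check finishes at 21 + 4 = hour 25.
Registration desk setup cannot start until the lighting rig (finishes hour 21); stage build (finishes hour 12, plus 2-hour gap → hour 14). The controlling bound is hour 21, so registration desk setup finishes at 21 + 6 = hour 27.
AV cabling cannot start until the lighting rig (finishes hour 21); venue access (finishes hour 6). The controlling bound is hour 21, so AV cabling finishes at 21 + 9 = hour 30.
For seating layout: AV cabling (finishes hour 30); stage build (finishes hour 12). Taking the maximum gives a start of hour 30, and it finishes at 30 + 8 = hour 38.
Every task is finished by hour 38, which is no later than the deadline of 40, so the schedule is feasible.

Yes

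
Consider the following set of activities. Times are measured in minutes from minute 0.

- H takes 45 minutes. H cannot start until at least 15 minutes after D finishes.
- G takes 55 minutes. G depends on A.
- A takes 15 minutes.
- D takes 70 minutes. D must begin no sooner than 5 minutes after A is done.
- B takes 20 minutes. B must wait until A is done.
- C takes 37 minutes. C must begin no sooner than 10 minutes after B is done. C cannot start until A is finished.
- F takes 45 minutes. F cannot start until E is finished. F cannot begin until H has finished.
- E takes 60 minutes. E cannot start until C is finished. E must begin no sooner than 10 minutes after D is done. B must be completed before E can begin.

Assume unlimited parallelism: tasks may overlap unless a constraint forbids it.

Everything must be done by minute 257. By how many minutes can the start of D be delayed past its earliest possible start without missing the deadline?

Nothing blocks A, so it runs from minute 0 to minute 15.
After A (finishes minute 15, plus 5-minute gap → minute 20), D can start at minute 20 and finishes at minute 90.

Working backward from the deadline:
Nothing follows F; the deadline of minute 257 is its only limit. It must start by 257 − 45 = minute 212.
E must finish before F (must start by minute 212). With a 60-minute duration, E must start by 212 − 60 = minute 152.
H feeds into F (must start by minute 212); so H must finish by minute 212 and therefore start by minute 167.
D has several dependents: E (must start by minute 152, minus 10-minute gap → minute 142); H (must start by minute 167, minus 15-minute gap → minute 152). The earliest of those limits is minute 142, so D must start by 142 − 70 = minute 72.
So D can start as early as minute 20 and as late as minute 72, giving 72 − 20 = 52 minutes of slack.

52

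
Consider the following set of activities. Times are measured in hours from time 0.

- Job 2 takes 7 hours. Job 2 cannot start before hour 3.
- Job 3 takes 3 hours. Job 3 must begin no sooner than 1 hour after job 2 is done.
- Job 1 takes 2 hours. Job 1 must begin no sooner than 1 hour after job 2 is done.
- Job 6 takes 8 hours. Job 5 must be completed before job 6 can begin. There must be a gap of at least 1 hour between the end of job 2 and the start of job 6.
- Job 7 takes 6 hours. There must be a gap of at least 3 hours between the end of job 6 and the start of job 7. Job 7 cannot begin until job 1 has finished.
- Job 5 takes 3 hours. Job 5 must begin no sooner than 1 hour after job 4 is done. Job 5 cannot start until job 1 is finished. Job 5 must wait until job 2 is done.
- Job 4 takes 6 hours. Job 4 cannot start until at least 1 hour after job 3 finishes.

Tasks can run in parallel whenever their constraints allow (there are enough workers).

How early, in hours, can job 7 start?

36

After its own release at hour 3, job 2 can start at hour 3 and finishes at hour 10.
After job 2 (finishes hour 10, plus 1-hour gap → hour 11), job 3 can start at hour 11 and finishes at hour 14.
Job 4 cannot begin until job 3 (finishes hour 14, plus 1-hour gap → hour 15). It runs from hour 15 to 15 + 6 = hour 21.
Job 1 waits on job 2 (finishes hour 10, plus 1-hour gap → hour 11), so it starts at hour 11 and finishes at 11 + 2 = hour 13.
Job 5 has to wait for job 4 (finishes hour 21, plus 1-hour gap → hour 22); job 1 (finishes hour 13); job 2 (finishes hour 10). The latest of these is hour 22, so job 5 runs hour 22 to 22 + 3 = hour 25.
For job 6: job 5 (finishes hour 25); job 2 (finishes hour 10, plus 1-hour gap → hour 11). Taking the maximum gives a start of hour 25, and it finishes at 25 + 8 = hour 33.
Job 7 waits on job 6 (finishes hour 33, plus 3-hour gap → hour 36); job 1 (finishes hour 13). The latest of these is hour 36, which is the earliest job 7 can start.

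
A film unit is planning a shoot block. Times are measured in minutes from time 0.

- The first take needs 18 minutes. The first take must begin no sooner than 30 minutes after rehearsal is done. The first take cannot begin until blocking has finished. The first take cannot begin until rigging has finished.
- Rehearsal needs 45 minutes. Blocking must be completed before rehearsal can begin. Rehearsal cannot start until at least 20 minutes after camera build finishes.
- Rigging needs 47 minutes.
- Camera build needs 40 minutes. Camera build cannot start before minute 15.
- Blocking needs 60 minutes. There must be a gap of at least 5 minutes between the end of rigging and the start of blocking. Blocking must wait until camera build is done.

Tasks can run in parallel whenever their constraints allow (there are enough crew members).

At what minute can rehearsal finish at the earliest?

After its own release at minute 15, camera build can start at minute 15 and finishes at minute 55.
Rigging can start immediately at minute 0; it finishes at minute 47.
For blocking: rigging (finishes minute 47, plus 5-minute gap → minute 52); camera build (finishes minute 55). Taking the maximum gives a start of minute 55, and it finishes at 55 + 60 = minute 115.
Rehearsal has to wait for blocking (finishes minute 115); camera build (finishes minute 55, plus 20-minute gap → minute 75). The latest of these is minute 115, so rehearsal runs minute 115 to 115 + 45 = minute 160.

160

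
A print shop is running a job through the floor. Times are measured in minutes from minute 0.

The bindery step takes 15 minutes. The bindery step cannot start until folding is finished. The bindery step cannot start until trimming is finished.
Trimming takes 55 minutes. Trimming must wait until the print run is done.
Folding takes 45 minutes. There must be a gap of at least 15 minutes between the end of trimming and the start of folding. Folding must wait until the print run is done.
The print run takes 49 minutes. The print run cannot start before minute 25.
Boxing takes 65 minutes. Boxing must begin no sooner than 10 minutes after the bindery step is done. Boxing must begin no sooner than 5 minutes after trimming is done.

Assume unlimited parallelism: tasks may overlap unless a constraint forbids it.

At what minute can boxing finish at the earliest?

279

The print run cannot begin until its own release at minute 25. It runs from minute 25 to 25 + 49 = minute 74.
After the print run (finishes minute 74), trimming can start at minute 74 and finishes at minute 129.
For folding: trimming (finishes minute 129, plus 15-minute gap → minute 144); the print run (finishes minute 74). Taking the maximum gives a start of minute 144, and it finishes at 144 + 45 = minute 189.
The bindery step cannot start until folding (finishes minute 189); trimming (finishes minute 129). The controlling bound is minute 189, so the bindery step finishes at 189 + 15 = minute 204.
Boxing needs all of the bindery step (finishes minute 204, plus 10-minute gap → minute 214); trimming (finishes minute 129, plus 5-minute gap → minute 134). That puts its earliest start at minute 214; it finishes at 214 + 65 = minute 279.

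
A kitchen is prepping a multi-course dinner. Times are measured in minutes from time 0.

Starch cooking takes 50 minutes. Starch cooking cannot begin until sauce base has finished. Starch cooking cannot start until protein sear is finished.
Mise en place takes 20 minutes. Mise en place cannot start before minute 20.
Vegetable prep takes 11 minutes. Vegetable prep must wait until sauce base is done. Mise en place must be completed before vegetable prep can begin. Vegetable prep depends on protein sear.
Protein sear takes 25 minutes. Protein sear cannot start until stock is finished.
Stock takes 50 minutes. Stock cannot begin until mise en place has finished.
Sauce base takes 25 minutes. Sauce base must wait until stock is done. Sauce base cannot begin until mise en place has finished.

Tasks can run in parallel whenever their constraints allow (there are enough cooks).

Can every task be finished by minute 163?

No

Mise en place waits on its own release at minute 20, so it starts at minute 20 and finishes at 20 + 20 = minute 40.
After mise en place (finishes minute 40), stock can start at minute 40 and finishes at minute 90.
Protein sear waits on stock (finishes minute 90), so it starts at minute 90 and finishes at 90 + 25 = minute 115.
Sauce base needs all of stock (finishes minute 90); mise en place (finishes minute 40). That puts its earliest start at minute 90; it finishes at 90 + 25 = minute 115.
Starch cooking needs all of sauce base (finishes minute 115); protein sear (finishes minute 115). That puts its earliest start at minute 115; it finishes at 115 + 50 = minute 165.
Vegetable prep cannot start until sauce base (finishes minute 115); mise en place (finishes minute 40); protein sear (finishes minute 115). The controlling bound is minute 115, so vegetable prep finishes at 115 + 11 = minute 126.
The earliest everything can be done is minute 165, which is after the deadline of 163, so it is not possible.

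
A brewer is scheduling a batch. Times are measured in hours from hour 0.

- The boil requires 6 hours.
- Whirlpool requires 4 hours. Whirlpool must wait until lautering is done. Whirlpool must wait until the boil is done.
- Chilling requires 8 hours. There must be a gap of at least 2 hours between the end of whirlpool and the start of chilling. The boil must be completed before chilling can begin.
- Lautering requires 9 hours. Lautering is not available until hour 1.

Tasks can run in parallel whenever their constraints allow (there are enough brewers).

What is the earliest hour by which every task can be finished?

24

Nothing blocks the boil, so it runs from hour 0 to hour 6.
After its own release at hour 1, lautering can start at hour 1 and finishes at hour 10.
For whirlpool: lautering (finishes hour 10); the boil (finishes hour 6). Taking the maximum gives a start of hour 10, and it finishes at 10 + 4 = hour 14.
For chilling: whirlpool (finishes hour 14, plus 2-hour gap → hour 16); the boil (finishes hour 6). Taking the maximum gives a start of hour 16, and it finishes at 16 + 8 = hour 24.
All tasks are finished once the last one completes. Finish times: Lautering at 10, The boil at 6, Whirlpool at 14, Chilling at 24. The latest is hour 24.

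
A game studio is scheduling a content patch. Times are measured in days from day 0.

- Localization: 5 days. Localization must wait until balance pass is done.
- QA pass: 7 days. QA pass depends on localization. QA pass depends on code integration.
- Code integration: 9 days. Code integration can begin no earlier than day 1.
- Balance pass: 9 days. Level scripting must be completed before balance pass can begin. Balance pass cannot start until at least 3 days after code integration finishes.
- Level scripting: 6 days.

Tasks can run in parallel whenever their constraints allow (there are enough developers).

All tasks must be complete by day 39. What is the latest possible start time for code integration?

QA pass has no dependents, so it just needs to finish by day 39. Starting by 39 − 7 = day 32 achieves that.
Localization feeds into QA pass (must start by day 32); so localization must finish by day 32 and therefore start by day 27.
Since localization (must start by day 27) depends on it, balance pass must finish by day 27. Backing off its 9-day duration gives a latest start of day 18.
Code integration has several dependents: balance pass (must start by day 18, minus 3-day gap → day 15); QA pass (must start by day 32). The earliest of those limits is day 15, so code integration must start by 15 − 9 = day 6.

6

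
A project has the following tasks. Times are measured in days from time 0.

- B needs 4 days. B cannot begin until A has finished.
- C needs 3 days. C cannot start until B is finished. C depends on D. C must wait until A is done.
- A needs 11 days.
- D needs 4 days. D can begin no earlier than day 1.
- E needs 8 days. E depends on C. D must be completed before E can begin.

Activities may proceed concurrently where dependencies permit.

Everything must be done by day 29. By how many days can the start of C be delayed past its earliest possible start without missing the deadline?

3

After its own release at day 1, D can start at day 1 and finishes at day 5.
A has no prerequisites, so it starts at day 0 and finishes at day 11.
B waits on A (finishes day 11), so it starts at day 11 and finishes at 11 + 4 = day 15.
C needs all of B (finishes day 15); D (finishes day 5); A (finishes day 11). That puts its earliest start at day 15; it finishes at 15 + 3 = day 18.

Working backward from the deadline:
Nothing follows E; the deadline of day 29 is its only limit. It must start by 29 − 8 = day 21.
Since E (must start by day 21) depends on it, C must finish by day 21. Backing off its 3-day duration gives a latest start of day 18.
So C can start as early as day 15 and as late as day 18, giving 18 − 15 = 3 days of slack.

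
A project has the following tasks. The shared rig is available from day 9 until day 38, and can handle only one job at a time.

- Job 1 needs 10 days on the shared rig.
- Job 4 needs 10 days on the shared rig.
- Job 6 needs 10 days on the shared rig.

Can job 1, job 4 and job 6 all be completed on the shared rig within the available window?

No

The shared rig window is 38 − 9 = 29 days.
Running back to back, the jobs need 10 + 10 + 10 = 30 days on the shared rig.
Since 30 > 29, they cannot all fit.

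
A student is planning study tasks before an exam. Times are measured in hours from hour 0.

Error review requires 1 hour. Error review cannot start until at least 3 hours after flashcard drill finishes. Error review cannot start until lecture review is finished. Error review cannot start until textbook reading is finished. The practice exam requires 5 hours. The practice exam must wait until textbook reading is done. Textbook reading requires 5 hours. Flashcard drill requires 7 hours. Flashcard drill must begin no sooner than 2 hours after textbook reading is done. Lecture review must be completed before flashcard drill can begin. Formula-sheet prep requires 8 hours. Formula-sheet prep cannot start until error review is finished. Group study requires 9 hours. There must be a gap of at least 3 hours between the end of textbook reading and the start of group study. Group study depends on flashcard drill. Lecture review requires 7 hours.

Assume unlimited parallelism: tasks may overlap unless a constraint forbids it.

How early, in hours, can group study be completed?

23

Lecture review can start immediately at hour 0; it finishes at hour 7.
Textbook reading has no prerequisites, so it starts at hour 0 and finishes at hour 5.
Flashcard drill has to wait for textbook reading (finishes hour 5, plus 2-hour gap → hour 7); lecture review (finishes hour 7). The latest of these is hour 7, so flashcard drill runs hour 7 to 7 + 7 = hour 14.
Group study cannot start until textbook reading (finishes hour 5, plus 3-hour gap → hour 8); flashcard drill (finishes hour 14). The controlling bound is hour 14, so group study finishes at 14 + 9 = hour 23.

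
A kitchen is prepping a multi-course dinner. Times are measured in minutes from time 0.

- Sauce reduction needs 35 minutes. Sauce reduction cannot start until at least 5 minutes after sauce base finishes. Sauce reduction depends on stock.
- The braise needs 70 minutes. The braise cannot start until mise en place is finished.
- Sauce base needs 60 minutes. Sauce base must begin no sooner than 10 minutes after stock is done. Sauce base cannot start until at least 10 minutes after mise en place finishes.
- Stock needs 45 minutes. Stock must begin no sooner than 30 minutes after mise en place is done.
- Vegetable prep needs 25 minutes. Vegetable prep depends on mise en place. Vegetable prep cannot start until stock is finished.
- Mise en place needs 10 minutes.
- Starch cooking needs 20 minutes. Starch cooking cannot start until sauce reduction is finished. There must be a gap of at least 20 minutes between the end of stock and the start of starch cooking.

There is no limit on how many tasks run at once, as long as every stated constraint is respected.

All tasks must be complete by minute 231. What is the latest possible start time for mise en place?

16

To finish by minute 231, starch cooking (duration 20) must start no later than minute 211.
Sauce reduction has to be done before starch cooking (must start by minute 211). That means finishing by minute 211, i.e. starting by 211 − 35 = minute 176.
Sauce base feeds into sauce reduction (must start by minute 176, minus 5-minute gap → minute 171); so sauce base must finish by minute 171 and therefore start by minute 111.
To finish by minute 231, vegetable prep (duration 25) must start no later than minute 206.
Stock has several dependents: sauce base (must start by minute 111, minus 10-minute gap → minute 101); vegetable prep (must start by minute 206); sauce reduction (must start by minute 176); starch cooking (must start by minute 211, minus 20-minute gap → minute 191). The earliest of those limits is minute 101, so stock must start by 101 − 45 = minute 56.
The braise has no dependents, so it just needs to finish by minute 231. Starting by 231 − 70 = minute 161 achieves that.
For mise en place: stock (must start by minute 56, minus 30-minute gap → minute 26); sauce base (must start by minute 111, minus 10-minute gap → minute 101); the braise (must start by minute 161); vegetable prep (must start by minute 206). The most restrictive is minute 26; with a 10-minute duration, mise en place must start by minute 16.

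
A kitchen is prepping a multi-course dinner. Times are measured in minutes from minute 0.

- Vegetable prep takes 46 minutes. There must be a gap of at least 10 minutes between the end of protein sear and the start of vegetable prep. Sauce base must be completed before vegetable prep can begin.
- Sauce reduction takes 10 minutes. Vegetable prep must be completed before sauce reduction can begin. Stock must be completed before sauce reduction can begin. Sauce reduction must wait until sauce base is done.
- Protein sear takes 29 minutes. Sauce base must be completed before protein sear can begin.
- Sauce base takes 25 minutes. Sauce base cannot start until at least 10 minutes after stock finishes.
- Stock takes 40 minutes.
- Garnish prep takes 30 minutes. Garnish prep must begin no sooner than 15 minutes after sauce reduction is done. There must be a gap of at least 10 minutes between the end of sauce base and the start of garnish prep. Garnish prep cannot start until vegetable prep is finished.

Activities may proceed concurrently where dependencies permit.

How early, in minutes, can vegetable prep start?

Stock can start immediately at minute 0; it finishes at minute 40.
Sauce base waits on stock (finishes minute 40, plus 10-minute gap → minute 50), so it starts at minute 50 and finishes at 50 + 25 = minute 75.
Protein sear waits on sauce base (finishes minute 75), so it starts at minute 75 and finishes at 75 + 29 = minute 104.
Vegetable prep waits on protein sear (finishes minute 104, plus 10-minute gap → minute 114); sauce base (finishes minute 75). The latest of these is minute 114, which is the earliest vegetable prep can start.

114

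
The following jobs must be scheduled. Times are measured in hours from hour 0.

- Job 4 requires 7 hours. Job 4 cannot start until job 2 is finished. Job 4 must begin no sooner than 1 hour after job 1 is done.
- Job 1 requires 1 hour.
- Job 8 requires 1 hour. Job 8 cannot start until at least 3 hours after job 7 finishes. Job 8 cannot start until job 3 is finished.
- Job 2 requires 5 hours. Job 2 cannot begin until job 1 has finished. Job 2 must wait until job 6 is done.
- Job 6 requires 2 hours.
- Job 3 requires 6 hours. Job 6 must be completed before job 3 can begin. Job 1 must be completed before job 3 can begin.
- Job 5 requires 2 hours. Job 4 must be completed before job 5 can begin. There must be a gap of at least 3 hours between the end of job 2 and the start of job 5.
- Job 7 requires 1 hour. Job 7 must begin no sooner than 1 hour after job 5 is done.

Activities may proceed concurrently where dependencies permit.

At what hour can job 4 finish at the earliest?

14

Nothing blocks job 6, so it runs from hour 0 to hour 2.
Job 1 can start immediately at hour 0; it finishes at hour 1.
For job 2: job 1 (finishes hour 1); job 6 (finishes hour 2). Taking the maximum gives a start of hour 2, and it finishes at 2 + 5 = hour 7.
Job 4 cannot start until job 2 (finishes hour 7); job 1 (finishes hour 1, plus 1-hour gap → hour 2). The controlling bound is hour 7, so job 4 finishes at 7 + 7 = hour 14.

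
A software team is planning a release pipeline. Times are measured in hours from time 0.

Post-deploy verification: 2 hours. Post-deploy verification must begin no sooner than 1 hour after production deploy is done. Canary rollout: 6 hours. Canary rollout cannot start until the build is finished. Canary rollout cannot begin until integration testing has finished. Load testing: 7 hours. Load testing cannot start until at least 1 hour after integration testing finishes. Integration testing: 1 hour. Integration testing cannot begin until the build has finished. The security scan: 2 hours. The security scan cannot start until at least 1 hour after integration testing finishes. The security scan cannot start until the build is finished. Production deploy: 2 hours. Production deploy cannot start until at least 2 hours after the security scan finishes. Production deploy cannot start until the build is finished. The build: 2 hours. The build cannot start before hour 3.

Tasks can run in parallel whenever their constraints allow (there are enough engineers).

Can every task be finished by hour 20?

Yes

The build waits on its own release at hour 3, so it starts at hour 3 and finishes at 3 + 2 = hour 5.
Integration testing cannot begin until the build (finishes hour 5). It runs from hour 5 to 5 + 1 = hour 6.
Load testing cannot begin until integration testing (finishes hour 6, plus 1-hour gap → hour 7). It runs from hour 7 to 7 + 7 = hour 14.
Canary rollout cannot start until the build (finishes hour 5); integration testing (finishes hour 6). The controlling bound is hour 6, so canary rollout finishes at 6 + 6 = hour 12.
The security scan has to wait for integration testing (finishes hour 6, plus 1-hour gap → hour 7); the build (finishes hour 5). The latest of these is hour 7, so the security scan runs hour 7 to 7 + 2 = hour 9.
Production deploy needs all of the security scan (finishes hour 9, plus 2-hour gap → hour 11); the build (finishes hour 5). That puts its earliest start at hour 11; it finishes at 11 + 2 = hour 13.
Post-deploy verification cannot begin until production deploy (finishes hour 13, plus 1-hour gap → hour 14). It runs from hour 14 to 14 + 2 = hour 16.
Every task is finished by hour 16, which is no later than the deadline of 20, so the schedule is feasible.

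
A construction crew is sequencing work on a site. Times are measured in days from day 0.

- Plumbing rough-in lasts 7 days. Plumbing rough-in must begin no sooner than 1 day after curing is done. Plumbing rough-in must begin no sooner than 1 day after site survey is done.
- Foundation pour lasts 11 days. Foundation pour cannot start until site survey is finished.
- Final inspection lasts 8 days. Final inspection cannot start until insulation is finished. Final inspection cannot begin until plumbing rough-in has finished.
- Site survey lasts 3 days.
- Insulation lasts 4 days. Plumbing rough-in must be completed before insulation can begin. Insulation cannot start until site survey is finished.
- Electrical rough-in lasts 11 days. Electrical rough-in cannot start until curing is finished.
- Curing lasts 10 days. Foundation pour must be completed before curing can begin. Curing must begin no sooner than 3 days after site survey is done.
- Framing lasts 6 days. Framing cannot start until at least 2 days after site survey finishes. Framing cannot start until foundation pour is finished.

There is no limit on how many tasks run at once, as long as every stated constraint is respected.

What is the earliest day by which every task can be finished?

44

Nothing blocks site survey, so it runs from day 0 to day 3.
Foundation pour waits on site survey (finishes day 3), so it starts at day 3 and finishes at 3 + 11 = day 14.
Framing needs all of site survey (finishes day 3, plus 2-day gap → day 5); foundation pour (finishes day 14). That puts its earliest start at day 14; it finishes at 14 + 6 = day 20.
Curing cannot start until foundation pour (finishes day 14); site survey (finishes day 3, plus 3-day gap → day 6). The controlling bound is day 14, so curing finishes at 14 + 10 = day 24.
After curing (finishes day 24), electrical rough-in can start at day 24 and finishes at day 35.
Plumbing rough-in needs all of curing (finishes day 24, plus 1-day gap → day 25); site survey (finishes day 3, plus 1-day gap → day 4). That puts its earliest start at day 25; it finishes at 25 + 7 = day 32.
For insulation: plumbing rough-in (finishes day 32); site survey (finishes day 3). Taking the maximum gives a start of day 32, and it finishes at 32 + 4 = day 36.
Final inspection cannot start until insulation (finishes day 36); plumbing rough-in (finishes day 32). The controlling bound is day 36, so final inspection finishes at 36 + 8 = day 44.
All tasks are finished once the last one completes. Finish times: Site survey at 3, Foundation pour at 14, Curing at 24, Framing at 20, Plumbing rough-in at 32, Electrical rough-in at 35, Insulation at 36, Final inspection at 44. The latest is day 44.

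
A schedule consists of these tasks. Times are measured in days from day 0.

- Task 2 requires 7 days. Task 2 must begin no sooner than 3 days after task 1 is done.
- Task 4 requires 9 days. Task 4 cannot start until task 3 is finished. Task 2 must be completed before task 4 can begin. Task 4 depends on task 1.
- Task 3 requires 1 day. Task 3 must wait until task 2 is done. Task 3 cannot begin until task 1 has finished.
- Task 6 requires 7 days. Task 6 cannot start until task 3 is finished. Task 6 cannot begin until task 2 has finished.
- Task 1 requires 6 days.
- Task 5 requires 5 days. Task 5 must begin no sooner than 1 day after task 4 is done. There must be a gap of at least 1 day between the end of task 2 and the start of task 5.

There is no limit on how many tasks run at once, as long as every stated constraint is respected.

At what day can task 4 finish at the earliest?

Task 1 has no prerequisites, so it starts at day 0 and finishes at day 6.
After task 1 (finishes day 6, plus 3-day gap → day 9), task 2 can start at day 9 and finishes at day 16.
Task 3 needs all of task 2 (finishes day 16); task 1 (finishes day 6). That puts its earliest start at day 16; it finishes at 16 + 1 = day 17.
For task 4: task 3 (finishes day 17); task 2 (finishes day 16); task 1 (finishes day 6). Taking the maximum gives a start of day 17, and it finishes at 17 + 9 = day 26.

26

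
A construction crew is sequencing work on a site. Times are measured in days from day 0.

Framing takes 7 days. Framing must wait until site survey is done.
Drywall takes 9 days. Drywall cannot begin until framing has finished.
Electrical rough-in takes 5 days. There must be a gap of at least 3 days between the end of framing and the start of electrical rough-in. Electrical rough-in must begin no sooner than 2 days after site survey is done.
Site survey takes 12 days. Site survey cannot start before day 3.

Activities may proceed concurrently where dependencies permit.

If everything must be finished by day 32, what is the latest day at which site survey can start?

4

To finish by day 32, electrical rough-in (duration 5) must start no later than day 27.
Nothing follows drywall; the deadline of day 32 is its only limit. It must start by 32 − 9 = day 23.
Framing must finish in time for electrical rough-in (must start by day 27, minus 3-day gap → day 24); drywall (must start by day 23). The tightest is day 23, so framing must start by 23 − 7 = day 16.
For site survey: framing (must start by day 16); electrical rough-in (must start by day 27, minus 2-day gap → day 25). The most restrictive is day 16; with a 12-day duration, site survey must start by day 4.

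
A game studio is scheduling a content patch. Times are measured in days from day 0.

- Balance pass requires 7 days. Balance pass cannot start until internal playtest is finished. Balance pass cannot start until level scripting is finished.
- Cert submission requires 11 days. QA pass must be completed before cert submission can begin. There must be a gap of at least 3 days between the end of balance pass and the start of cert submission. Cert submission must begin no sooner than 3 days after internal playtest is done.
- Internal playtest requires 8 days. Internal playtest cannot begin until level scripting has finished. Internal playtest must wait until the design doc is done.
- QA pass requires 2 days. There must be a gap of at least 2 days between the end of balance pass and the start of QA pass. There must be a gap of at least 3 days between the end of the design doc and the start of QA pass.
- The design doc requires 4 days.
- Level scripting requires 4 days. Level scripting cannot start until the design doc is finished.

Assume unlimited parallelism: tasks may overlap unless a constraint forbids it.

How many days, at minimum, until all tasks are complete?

The design doc can start immediately at day 0; it finishes at day 4.
After the design doc (finishes day 4), level scripting can start at day 4 and finishes at day 8.
Internal playtest cannot start until level scripting (finishes day 8); the design doc (finishes day 4). The controlling bound is day 8, so internal playtest finishes at 8 + 8 = day 16.
Balance pass needs all of internal playtest (finishes day 16); level scripting (finishes day 8). That puts its earliest start at day 16; it finishes at 16 + 7 = day 23.
For QA pass: balance pass (finishes day 23, plus 2-day gap → day 25); the design doc (finishes day 4, plus 3-day gap → day 7). Taking the maximum gives a start of day 25, and it finishes at 25 + 2 = day 27.
For cert submission: QA pass (finishes day 27); balance pass (finishes day 23, plus 3-day gap → day 26); internal playtest (finishes day 16, plus 3-day gap → day 19). Taking the maximum gives a start of day 27, and it finishes at 27 + 11 = day 38.
All tasks are finished once the last one completes. Finish times: The design doc at 4, Level scripting at 8, Internal playtest at 16, Balance pass at 23, QA pass at 27, Cert submission at 38. The latest is day 38.

38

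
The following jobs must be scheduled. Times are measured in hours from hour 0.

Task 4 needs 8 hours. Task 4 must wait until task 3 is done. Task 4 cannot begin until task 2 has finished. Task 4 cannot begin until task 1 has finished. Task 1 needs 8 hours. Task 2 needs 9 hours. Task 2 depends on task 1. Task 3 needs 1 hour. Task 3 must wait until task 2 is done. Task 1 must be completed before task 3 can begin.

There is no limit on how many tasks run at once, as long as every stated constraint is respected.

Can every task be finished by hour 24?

No

Nothing blocks task 1, so it runs from hour 0 to hour 8.
After task 1 (finishes hour 8), task 2 can start at hour 8 and finishes at hour 17.
For task 3: task 2 (finishes hour 17); task 1 (finishes hour 8). Taking the maximum gives a start of hour 17, and it finishes at 17 + 1 = hour 18.
Task 4 cannot start until task 3 (finishes hour 18); task 2 (finishes hour 17); task 1 (finishes hour 8). The controlling bound is hour 18, so task 4 finishes at 18 + 8 = hour 26.
The earliest everything can be done is hour 26, which is after the deadline of 24, so it is not possible.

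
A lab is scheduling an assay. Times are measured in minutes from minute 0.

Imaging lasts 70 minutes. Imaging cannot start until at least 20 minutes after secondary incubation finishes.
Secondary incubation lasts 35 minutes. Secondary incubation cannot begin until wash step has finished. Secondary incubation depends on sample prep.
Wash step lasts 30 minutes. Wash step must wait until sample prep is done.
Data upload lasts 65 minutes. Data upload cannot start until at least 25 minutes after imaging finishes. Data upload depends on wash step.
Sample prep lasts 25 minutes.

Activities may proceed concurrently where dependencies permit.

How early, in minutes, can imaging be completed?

180

Nothing blocks sample prep, so it runs from minute 0 to minute 25.
After sample prep (finishes minute 25), wash step can start at minute 25 and finishes at minute 55.
Secondary incubation cannot start until wash step (finishes minute 55); sample prep (finishes minute 25). The controlling bound is minute 55, so secondary incubation finishes at 55 + 35 = minute 90.
Imaging waits on secondary incubation (finishes minute 90, plus 20-minute gap → minute 110), so it starts at minute 110 and finishes at 110 + 70 = minute 180.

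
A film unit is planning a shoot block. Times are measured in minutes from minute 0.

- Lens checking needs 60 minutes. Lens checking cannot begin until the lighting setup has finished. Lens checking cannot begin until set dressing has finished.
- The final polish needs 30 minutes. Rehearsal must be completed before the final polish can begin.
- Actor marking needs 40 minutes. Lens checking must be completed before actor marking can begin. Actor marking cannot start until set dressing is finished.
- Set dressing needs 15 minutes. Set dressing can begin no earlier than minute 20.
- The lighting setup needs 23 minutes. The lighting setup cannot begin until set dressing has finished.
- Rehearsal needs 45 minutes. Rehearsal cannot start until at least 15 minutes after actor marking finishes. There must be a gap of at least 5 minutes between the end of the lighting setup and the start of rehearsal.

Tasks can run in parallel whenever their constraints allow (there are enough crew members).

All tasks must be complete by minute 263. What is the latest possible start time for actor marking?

133

Nothing follows the final polish; the deadline of minute 263 is its only limit. It must start by 263 − 30 = minute 233.
Since the final polish (must start by minute 233) depends on it, rehearsal must finish by minute 233. Backing off its 45-minute duration gives a latest start of minute 188.
Actor marking feeds into rehearsal (must start by minute 188, minus 15-minute gap → minute 173); so actor marking must finish by minute 173 and therefore start by minute 133.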